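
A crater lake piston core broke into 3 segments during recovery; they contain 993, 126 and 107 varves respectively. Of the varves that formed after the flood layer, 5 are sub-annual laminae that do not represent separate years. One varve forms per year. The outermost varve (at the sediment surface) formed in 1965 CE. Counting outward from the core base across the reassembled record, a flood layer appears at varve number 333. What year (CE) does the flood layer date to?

1077 CE

Total varves = 993 + 126 + 107 = 1226.
Between varve 333 and the sediment surface there are 1226 − 333 = 893 varves.
Excluding 5 false varves: 893 − 5 = 888.
1965 − 888 = 1077 CE.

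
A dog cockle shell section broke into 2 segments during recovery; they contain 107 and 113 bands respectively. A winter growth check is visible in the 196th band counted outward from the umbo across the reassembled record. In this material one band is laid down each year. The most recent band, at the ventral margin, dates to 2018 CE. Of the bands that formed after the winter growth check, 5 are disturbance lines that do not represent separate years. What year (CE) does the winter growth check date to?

1999 CE

Total bands = 107 + 113 = 220.
The winter growth check sits at band 196 from the umbo, so 220 − 196 = 24 bands formed after it.
Excluding 5 false bands: 24 − 5 = 19.
2018 − 19 = 1999 CE.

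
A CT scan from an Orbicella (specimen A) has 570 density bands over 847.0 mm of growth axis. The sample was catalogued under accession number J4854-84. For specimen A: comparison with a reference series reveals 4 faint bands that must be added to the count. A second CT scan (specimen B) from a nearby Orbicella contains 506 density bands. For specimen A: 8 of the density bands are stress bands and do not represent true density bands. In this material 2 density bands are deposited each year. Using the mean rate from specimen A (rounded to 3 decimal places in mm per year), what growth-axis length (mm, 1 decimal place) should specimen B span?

Specimen A: true density band count = 570 − 8 + 4 = 566.
Specimen A: with 2 density bands per year, 566 / 2 = 283 years.
A: Extension rate ≈ 847.0 / 283 = 2.993 mm/yr.
Specimen B: with 2 density bands per year, 506 / 2 = 253 years. For B, 2.993 mm/year × 253 years = 757.2 mm.

757.2 mm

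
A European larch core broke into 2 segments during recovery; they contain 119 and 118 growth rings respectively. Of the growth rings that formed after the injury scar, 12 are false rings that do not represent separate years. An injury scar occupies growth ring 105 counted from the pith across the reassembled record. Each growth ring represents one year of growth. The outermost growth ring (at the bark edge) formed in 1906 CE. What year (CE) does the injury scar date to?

1786 CE

Total growth rings = 119 + 118 = 237.
237 − 105 = 132 growth rings lie beyond the injury scar toward the bark edge.
132 − 12 false = 120 true growth rings after the injury scar.
The growth ring at the bark edge is 1906 CE, so the injury scar dates to 1906 − 120 = 1786 CE.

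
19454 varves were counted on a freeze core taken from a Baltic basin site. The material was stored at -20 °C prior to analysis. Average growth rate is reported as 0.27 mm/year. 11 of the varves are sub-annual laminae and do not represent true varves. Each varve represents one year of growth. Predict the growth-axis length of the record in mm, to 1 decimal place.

5249.6 mm

Correcting the raw count gives 19454 − 11 = 19443 true varves.
Predicted length = 0.27 mm/year × 19443 years = 5249.6 mm.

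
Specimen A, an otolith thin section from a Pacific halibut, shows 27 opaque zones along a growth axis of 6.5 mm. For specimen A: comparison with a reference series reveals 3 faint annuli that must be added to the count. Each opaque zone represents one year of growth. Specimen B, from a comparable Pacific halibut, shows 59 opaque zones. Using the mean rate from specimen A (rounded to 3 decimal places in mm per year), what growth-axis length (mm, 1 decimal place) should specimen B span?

Specimen A: true opaque zone count = 27 + 3 = 30.
A: 6.5 mm over 30 years gives 6.5 / 30 ≈ 0.217 mm/yr.
Length of B = 0.217 × 59 = 12.8 mm.

12.8 mm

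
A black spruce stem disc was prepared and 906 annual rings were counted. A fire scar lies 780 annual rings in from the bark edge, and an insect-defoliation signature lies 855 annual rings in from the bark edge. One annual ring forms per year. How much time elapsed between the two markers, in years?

75 yr

Separation: 855 − 780 = 75 annual rings.
That is 75 years at one annual ring per year.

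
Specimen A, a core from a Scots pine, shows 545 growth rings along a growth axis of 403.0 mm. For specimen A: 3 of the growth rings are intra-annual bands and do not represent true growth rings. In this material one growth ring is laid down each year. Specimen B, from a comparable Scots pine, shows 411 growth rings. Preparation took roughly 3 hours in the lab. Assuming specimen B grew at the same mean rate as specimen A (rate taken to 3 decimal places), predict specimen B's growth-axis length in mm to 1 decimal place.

Specimen A: true growth ring count = 545 − 3 = 542.
A: 403.0 mm over 542 years gives 403.0 / 542 ≈ 0.744 mm/yr.
B's length ≈ 0.744 × 411 = 305.8 mm.

305.8 mm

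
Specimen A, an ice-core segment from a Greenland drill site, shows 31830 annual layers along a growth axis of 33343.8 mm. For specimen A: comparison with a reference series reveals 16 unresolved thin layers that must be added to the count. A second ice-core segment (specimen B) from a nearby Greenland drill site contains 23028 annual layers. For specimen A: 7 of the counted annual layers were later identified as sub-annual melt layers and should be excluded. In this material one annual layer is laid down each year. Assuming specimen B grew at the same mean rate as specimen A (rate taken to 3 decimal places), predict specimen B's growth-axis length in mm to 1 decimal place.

24110.3 mm

Specimen A: adjusted count: 31830 − 7 + 16 = 31839 annual layers.
A: Mean rate = 33343.8 mm / 31839 years ≈ 1.047 mm/yr.
B's length ≈ 1.047 × 23028 = 24110.3 mm.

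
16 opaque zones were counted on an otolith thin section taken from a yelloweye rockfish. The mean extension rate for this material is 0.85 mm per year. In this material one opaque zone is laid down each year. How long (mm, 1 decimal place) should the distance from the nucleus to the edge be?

13.6 mm

16 years of growth are recorded.
Predicted length = 0.85 mm/year × 16 years = 13.6 mm.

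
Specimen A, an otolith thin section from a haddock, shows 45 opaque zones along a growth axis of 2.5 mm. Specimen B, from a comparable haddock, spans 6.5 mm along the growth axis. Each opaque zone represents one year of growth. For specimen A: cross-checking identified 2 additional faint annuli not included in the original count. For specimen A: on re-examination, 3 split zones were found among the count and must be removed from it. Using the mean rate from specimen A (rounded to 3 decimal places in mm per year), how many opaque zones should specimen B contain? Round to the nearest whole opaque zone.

114 opaque zones

Specimen A: true opaque zone count = 45 − 3 + 2 = 44.
A: Extension rate ≈ 2.5 / 44 = 0.057 mm/yr.
B spans 6.5 / 0.057 = 114.04 years ≈ 114 opaque zones.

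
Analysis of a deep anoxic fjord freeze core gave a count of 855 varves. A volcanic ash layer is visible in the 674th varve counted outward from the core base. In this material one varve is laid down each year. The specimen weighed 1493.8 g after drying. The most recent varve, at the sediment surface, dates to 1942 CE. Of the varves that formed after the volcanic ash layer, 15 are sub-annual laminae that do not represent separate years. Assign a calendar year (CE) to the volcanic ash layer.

The volcanic ash layer sits at varve 674 from the core base, so 855 − 674 = 181 varves formed after it.
181 − 15 false = 166 true varves after the volcanic ash layer.
1942 − 166 = 1776 CE.

1776 CE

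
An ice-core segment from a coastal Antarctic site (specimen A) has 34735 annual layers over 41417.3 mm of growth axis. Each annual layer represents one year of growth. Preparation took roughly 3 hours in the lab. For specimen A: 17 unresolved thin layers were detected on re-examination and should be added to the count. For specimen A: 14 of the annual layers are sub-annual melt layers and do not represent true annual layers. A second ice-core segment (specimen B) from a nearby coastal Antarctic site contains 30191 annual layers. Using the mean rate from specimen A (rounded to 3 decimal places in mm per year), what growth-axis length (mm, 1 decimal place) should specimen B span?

35987.7 mm

Specimen A: correcting the raw count gives 34735 − 14 + 17 = 34738 true annual layers.
A: 41417.3 mm over 34738 years gives 41417.3 / 34738 ≈ 1.192 mm/yr.
Length of B = 1.192 × 30191 = 35987.7 mm.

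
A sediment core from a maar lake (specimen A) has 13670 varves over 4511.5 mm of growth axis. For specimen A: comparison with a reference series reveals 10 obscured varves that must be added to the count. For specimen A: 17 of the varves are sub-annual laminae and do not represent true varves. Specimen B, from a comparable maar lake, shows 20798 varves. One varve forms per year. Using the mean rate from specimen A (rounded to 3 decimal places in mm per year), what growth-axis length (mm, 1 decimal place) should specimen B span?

Specimen A: adjusted count: 13670 − 17 + 10 = 13663 varves.
A: Mean rate = 4511.5 mm / 13663 years ≈ 0.330 mm/yr.
B's length ≈ 0.330 × 20798 = 6863.3 mm.

6863.3 mm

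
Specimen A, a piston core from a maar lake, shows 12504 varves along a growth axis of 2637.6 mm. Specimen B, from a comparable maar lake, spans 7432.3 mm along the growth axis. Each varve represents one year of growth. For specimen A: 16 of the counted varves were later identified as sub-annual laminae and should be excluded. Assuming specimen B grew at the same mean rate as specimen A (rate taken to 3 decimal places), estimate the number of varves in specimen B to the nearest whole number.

Specimen A: adjusted count: 12504 − 16 = 12488 varves.
A: 2637.6 mm over 12488 years gives 2637.6 / 12488 ≈ 0.211 mm per year.
B spans 7432.3 / 0.211 = 35224.17 years ≈ 35224 varves.

35224 varves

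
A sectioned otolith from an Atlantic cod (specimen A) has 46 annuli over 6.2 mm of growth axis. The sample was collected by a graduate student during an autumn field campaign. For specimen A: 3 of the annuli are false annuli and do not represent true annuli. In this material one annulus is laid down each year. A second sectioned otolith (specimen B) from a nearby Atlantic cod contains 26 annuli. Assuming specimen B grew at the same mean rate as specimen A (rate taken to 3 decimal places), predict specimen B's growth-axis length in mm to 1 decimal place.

Specimen A: correcting the raw count gives 46 − 3 = 43 true annuli.
A: Mean rate = 6.2 mm / 43 years ≈ 0.144 mm/year.
For B, 0.144 mm/year × 26 years = 3.7 mm.

3.7 mm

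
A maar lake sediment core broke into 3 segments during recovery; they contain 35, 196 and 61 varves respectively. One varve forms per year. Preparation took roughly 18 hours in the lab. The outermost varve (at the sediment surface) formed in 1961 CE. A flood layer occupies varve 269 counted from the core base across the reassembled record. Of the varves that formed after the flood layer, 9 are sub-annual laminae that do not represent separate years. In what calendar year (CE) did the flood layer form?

1947 CE

Total varves = 35 + 196 + 61 = 292.
Between varve 269 and the sediment surface there are 292 − 269 = 23 varves.
23 − 9 false = 14 true varves after the flood layer.
Counting back 14 years from 1961 CE places the flood layer in 1961 − 14 = 1947 CE.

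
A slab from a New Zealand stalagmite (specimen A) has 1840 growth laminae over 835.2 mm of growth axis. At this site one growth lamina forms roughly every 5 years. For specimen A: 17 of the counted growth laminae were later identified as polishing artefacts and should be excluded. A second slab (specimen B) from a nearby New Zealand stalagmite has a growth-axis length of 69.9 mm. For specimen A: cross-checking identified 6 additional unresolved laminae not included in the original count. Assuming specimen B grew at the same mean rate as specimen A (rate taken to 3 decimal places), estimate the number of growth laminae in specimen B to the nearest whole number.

154 growth laminae

Specimen A: adjusted count: 1840 − 17 + 6 = 1829 growth laminae.
Specimen A: at 5 years per growth lamina, 1829 × 5 = 9145 years.
A: Mean rate = 835.2 mm / 9145 years ≈ 0.091 mm/yr.
Specimen B: 69.9 mm / 0.091 mm per year = 768.13 years; at 5 years per growth lamina that is 768.13 / 5 ≈ 154 growth laminae.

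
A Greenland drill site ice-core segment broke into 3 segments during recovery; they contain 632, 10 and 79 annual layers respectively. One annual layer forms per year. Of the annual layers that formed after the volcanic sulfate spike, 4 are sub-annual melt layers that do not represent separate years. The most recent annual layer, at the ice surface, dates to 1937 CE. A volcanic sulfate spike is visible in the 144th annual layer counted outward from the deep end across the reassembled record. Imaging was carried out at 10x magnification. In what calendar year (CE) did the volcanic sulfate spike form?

Total annual layers = 632 + 10 + 79 = 721.
The volcanic sulfate spike sits at annual layer 144 from the deep end, so 721 − 144 = 577 annual layers formed after it.
Excluding 4 false annual layers: 577 − 4 = 573.
1937 − 573 = 1364 CE.

1364 CE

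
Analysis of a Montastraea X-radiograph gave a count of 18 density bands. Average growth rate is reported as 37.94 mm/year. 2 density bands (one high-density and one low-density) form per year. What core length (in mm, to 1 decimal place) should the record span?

Dividing by 2 density bands per year: 18 / 2 = 9 years.
Length ≈ 37.94 × 9 = 341.5 mm.

341.5 mm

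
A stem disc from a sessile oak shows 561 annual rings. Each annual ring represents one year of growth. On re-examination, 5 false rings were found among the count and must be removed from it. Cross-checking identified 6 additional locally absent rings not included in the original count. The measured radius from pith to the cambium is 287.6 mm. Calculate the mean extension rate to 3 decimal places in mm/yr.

0.512 mm/yr

After corrections the count is 561 − 5 + 6 = 562 annual rings.
Mean rate = 287.6 mm / 562 years ≈ 0.512 mm/yr.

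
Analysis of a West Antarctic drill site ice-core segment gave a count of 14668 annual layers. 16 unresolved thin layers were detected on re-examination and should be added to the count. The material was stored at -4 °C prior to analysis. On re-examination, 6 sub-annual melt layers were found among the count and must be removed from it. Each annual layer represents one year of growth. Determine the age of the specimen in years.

14678 years

After corrections the count is 14668 − 6 + 16 = 14678 annual layers.
One annual layer per year makes the duration 14678 years.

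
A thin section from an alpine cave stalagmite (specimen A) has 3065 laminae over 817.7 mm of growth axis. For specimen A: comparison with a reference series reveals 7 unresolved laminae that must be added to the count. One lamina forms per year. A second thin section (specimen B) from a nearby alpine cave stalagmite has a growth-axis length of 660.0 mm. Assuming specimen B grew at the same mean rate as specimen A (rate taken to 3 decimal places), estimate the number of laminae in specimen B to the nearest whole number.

2481 laminae

Specimen A: true lamina count = 3065 + 7 = 3072.
A: Extension rate ≈ 817.7 / 3072 = 0.266 mm/year.
For B, 660.0 / 0.266 = 2481.20 years ≈ 2481 laminae.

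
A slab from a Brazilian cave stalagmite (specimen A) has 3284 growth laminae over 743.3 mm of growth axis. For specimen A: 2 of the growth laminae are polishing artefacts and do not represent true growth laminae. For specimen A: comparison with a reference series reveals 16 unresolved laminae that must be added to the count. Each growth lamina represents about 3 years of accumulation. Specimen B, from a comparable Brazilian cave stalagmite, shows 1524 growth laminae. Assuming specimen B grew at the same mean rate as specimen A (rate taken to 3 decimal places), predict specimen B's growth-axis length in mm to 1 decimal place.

342.9 mm

Specimen A: adjusted count: 3284 − 2 + 16 = 3298 growth laminae.
Specimen A: at 3 years per growth lamina, 3298 × 3 = 9894 years.
A: Mean rate = 743.3 mm / 9894 years ≈ 0.075 mm/yr.
Specimen B: multiplying by 3 years per growth lamina: 1524 × 3 = 4572 years. B's length ≈ 0.075 × 4572 = 342.9 mm.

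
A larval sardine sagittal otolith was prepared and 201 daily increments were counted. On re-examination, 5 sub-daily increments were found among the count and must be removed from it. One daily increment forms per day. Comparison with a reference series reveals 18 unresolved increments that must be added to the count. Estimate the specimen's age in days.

214 days

Correcting the raw count gives 201 − 5 + 18 = 214 true daily increments.
At one daily increment per day, that is 214 days.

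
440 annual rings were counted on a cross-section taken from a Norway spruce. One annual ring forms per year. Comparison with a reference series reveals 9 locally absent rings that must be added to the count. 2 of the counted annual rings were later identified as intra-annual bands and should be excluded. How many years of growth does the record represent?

447 years

After corrections the count is 440 − 2 + 9 = 447 annual rings.
At one annual ring per year, that is 447 years.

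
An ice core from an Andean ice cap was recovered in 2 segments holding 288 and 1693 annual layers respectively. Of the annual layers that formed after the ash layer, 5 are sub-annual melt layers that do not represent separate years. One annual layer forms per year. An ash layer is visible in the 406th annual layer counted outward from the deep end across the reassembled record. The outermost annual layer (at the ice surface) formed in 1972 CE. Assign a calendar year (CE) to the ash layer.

Total annual layers = 288 + 1693 = 1981.
1981 − 406 = 1575 annual layers lie beyond the ash layer toward the ice surface.
Excluding 5 false annual layers: 1575 − 5 = 1570.
1972 − 1570 = 402 CE.

402 CE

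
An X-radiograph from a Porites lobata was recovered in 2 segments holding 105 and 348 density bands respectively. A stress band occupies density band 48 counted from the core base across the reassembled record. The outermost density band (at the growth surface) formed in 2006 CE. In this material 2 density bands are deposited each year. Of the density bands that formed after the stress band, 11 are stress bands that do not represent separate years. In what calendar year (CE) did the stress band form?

Total density bands = 105 + 348 = 453.
The stress band sits at density band 48 from the core base, so 453 − 48 = 405 density bands formed after it.
Excluding 11 false density bands: 405 − 11 = 394.
With 2 density bands per year, 394 / 2 = 197 years.
Counting back 197 years from 2006 CE places the stress band in 2006 − 197 = 1809 CE.

1809 CE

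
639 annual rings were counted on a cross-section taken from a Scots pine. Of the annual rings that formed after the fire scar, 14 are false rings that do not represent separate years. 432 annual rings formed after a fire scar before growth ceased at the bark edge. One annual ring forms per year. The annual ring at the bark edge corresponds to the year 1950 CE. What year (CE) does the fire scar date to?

There are 432 annual rings younger than the fire scar.
Removing the 14 false annual rings leaves 432 − 14 = 418 true annual rings beyond the fire scar.
1950 − 418 = 1532 CE.

1532 CE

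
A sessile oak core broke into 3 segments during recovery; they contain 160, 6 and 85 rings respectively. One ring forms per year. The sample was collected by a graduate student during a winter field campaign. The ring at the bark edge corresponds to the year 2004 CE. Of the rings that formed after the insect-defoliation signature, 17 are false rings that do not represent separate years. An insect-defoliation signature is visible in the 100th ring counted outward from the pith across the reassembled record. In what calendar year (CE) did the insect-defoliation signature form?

Total rings = 160 + 6 + 85 = 251.
Between ring 100 and the bark edge there are 251 − 100 = 151 rings.
151 − 17 false = 134 true rings after the insect-defoliation signature.
2004 − 134 = 1870 CE.

1870 CE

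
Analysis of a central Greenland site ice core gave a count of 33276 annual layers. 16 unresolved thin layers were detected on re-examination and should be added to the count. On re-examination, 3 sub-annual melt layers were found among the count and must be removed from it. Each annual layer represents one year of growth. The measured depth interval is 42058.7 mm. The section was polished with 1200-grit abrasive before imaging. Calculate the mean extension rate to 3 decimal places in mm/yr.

1.263 mm/yr

Adjusted count: 33276 − 3 + 16 = 33289 annual layers.
Extension rate ≈ 42058.7 / 33289 = 1.263 mm/yr.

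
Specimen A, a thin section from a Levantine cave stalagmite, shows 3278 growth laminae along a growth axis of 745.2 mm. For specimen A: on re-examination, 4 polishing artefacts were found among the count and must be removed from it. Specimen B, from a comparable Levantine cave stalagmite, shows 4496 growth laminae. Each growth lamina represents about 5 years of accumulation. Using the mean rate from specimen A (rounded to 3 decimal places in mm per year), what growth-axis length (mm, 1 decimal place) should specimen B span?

Specimen A: correcting the raw count gives 3278 − 4 = 3274 true growth laminae.
Specimen A: 3274 growth laminae at 5 years each span 3274 × 5 = 16370 years.
A: 745.2 mm over 16370 years gives 745.2 / 16370 ≈ 0.046 mm per year.
Specimen B: at 5 years per growth lamina, 4496 × 5 = 22480 years. For B, 0.046 mm/year × 22480 years = 1034.1 mm.

1034.1 mm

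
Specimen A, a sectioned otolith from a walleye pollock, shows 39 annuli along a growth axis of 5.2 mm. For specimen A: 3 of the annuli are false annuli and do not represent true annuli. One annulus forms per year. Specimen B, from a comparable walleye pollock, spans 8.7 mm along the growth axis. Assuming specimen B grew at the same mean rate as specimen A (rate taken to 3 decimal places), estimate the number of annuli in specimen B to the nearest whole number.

60 annuli

Specimen A: true annulus count = 39 − 3 = 36.
A: Extension rate ≈ 5.2 / 36 = 0.144 mm per year.
B spans 8.7 / 0.144 = 60.42 years ≈ 60 annuli.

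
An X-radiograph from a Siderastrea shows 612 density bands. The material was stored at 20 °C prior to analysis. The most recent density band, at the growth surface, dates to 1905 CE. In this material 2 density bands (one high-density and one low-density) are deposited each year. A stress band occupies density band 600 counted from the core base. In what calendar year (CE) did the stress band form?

1899 CE

The stress band sits at density band 600 from the core base, so 612 − 600 = 12 density bands formed after it.
Dividing by 2 density bands per year: 12 / 2 = 6 years.
Counting back 6 years from 1905 CE places the stress band in 1905 − 6 = 1899 CE.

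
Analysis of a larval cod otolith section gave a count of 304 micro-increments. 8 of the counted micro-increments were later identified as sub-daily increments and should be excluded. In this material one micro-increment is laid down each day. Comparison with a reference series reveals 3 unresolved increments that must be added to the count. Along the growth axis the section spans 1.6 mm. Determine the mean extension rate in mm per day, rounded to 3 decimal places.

0.005 mm per day

Adjusted count: 304 − 8 + 3 = 299 micro-increments.
Extension rate ≈ 1.6 / 299 = 0.005 mm per day.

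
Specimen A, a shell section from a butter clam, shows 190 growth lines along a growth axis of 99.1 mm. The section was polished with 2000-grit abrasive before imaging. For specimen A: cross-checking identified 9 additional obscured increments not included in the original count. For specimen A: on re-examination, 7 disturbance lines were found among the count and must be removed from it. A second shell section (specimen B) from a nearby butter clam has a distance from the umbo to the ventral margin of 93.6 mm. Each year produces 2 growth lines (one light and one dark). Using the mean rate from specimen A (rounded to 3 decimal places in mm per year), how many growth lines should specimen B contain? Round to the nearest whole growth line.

Specimen A: true growth line count = 190 − 7 + 9 = 192.
Specimen A: dividing by 2 growth lines per year: 192 / 2 = 96 years.
A: Mean rate = 99.1 mm / 96 years ≈ 1.032 mm/year.
B spans 93.6 / 1.032 = 90.70 years; at 2 growth lines per year that is 90.70 × 2 ≈ 181 growth lines.

181 growth lines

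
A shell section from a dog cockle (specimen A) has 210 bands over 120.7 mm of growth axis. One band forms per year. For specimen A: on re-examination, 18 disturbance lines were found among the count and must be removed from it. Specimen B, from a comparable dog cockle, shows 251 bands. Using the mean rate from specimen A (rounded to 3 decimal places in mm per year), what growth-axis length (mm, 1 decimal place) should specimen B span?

157.9 mm

Specimen A: after corrections the count is 210 − 18 = 192 bands.
A: 120.7 mm over 192 years gives 120.7 / 192 ≈ 0.629 mm/year.
Length of B = 0.629 × 251 = 157.9 mm.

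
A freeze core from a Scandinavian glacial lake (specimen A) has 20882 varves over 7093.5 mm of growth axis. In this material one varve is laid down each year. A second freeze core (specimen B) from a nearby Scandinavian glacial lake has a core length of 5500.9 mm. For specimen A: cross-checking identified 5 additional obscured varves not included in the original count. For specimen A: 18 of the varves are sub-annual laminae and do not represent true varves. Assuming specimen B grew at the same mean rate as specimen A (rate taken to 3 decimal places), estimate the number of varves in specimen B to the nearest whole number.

Specimen A: true varve count = 20882 − 18 + 5 = 20869.
A: Extension rate ≈ 7093.5 / 20869 = 0.340 mm/year.
Specimen B: 5500.9 mm / 0.340 mm per year = 16179.12 years ≈ 16179 varves.

16179 varves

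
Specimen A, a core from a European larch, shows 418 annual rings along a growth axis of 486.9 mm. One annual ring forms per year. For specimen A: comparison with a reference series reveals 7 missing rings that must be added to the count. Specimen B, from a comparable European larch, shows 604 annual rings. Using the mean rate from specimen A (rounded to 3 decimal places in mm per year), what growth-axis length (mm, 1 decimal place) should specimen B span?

692.2 mm

Specimen A: correcting the raw count gives 418 + 7 = 425 true annual rings.
A: 486.9 mm over 425 years gives 486.9 / 425 ≈ 1.146 mm/yr.
For B, 1.146 mm/year × 604 years = 692.2 mm.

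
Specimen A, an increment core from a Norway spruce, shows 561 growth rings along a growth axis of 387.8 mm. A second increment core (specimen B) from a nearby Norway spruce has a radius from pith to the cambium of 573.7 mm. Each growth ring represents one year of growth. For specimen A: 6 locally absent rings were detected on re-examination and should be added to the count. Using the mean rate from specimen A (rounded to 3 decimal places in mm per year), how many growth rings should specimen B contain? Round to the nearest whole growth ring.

839 growth rings

Specimen A: after corrections the count is 561 + 6 = 567 growth rings.
A: 387.8 mm over 567 years gives 387.8 / 567 ≈ 0.684 mm/yr.
B spans 573.7 / 0.684 = 838.74 years ≈ 839 growth rings.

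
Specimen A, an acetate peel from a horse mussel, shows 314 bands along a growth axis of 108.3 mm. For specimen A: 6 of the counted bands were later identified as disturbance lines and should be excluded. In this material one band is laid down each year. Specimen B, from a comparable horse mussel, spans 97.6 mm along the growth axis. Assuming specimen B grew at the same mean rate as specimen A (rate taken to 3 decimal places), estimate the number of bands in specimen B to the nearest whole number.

277 bands

Specimen A: true band count = 314 − 6 = 308.
A: 108.3 mm over 308 years gives 108.3 / 308 ≈ 0.352 mm/year.
Specimen B: 97.6 mm / 0.352 mm per year = 277.27 years ≈ 277 bands.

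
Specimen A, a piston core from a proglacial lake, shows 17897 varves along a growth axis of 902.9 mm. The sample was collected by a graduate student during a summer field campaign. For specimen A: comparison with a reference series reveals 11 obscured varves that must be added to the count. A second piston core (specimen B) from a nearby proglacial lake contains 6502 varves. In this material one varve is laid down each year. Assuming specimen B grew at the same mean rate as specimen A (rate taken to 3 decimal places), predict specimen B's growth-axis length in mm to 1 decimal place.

325.1 mm

Specimen A: true varve count = 17897 + 11 = 17908.
A: Extension rate ≈ 902.9 / 17908 = 0.050 mm/yr.
Length of B = 0.050 × 6502 = 325.1 mm.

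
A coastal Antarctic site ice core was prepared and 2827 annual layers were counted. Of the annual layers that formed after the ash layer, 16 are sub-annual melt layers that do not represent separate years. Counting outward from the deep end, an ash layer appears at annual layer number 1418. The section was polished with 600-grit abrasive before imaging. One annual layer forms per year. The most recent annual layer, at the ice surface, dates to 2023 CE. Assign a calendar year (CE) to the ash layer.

2827 − 1418 = 1409 annual layers lie beyond the ash layer toward the ice surface.
Removing the 16 false annual layers leaves 1409 − 16 = 1393 true annual layers beyond the ash layer.
2023 − 1393 = 630 CE.

630 CE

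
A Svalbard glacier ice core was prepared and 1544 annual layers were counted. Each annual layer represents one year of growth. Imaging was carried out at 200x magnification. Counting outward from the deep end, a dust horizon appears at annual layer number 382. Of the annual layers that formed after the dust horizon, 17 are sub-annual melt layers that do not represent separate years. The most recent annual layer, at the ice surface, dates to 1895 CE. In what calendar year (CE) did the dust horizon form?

750 CE

1544 − 382 = 1162 annual layers lie beyond the dust horizon toward the ice surface.
Excluding 17 false annual layers: 1162 − 17 = 1145.
Counting back 1145 years from 1895 CE places the dust horizon in 1895 − 1145 = 750 CE.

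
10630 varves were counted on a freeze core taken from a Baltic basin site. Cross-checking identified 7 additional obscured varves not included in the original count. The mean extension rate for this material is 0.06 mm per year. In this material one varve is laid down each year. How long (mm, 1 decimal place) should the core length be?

Correcting the raw count gives 10630 + 7 = 10637 true varves.
Predicted length = 0.06 mm/year × 10637 years = 638.2 mm.

638.2 mm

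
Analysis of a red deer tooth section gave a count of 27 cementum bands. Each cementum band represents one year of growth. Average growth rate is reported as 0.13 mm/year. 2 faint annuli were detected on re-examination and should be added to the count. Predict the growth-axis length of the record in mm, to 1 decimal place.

3.8 mm

Correcting the raw count gives 27 + 2 = 29 true cementum bands.
29 years at 0.13 mm/year gives 0.13 × 29 = 3.8 mm.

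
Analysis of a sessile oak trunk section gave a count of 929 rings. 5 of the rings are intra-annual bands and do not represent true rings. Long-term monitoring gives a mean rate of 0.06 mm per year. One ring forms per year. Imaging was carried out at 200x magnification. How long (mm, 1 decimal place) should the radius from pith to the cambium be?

55.4 mm

Adjusted count: 929 − 5 = 924 rings.
924 years at 0.06 mm/year gives 0.06 × 924 = 55.4 mm.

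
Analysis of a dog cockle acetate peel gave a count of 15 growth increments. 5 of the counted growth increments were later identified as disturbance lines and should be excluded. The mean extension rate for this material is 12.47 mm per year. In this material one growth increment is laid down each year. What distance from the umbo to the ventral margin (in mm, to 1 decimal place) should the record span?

Correcting the raw count gives 15 − 5 = 10 true growth increments.
Length ≈ 12.47 × 10 = 124.7 mm.

124.7 mm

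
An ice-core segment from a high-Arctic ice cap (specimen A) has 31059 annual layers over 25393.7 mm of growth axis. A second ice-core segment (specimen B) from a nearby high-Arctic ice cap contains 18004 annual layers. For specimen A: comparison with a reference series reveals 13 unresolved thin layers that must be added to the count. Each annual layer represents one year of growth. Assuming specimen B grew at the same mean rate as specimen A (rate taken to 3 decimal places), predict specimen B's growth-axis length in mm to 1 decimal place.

Specimen A: after corrections the count is 31059 + 13 = 31072 annual layers.
A: Extension rate ≈ 25393.7 / 31072 = 0.817 mm/year.
For B, 0.817 mm/year × 18004 years = 14709.3 mm.

14709.3 mm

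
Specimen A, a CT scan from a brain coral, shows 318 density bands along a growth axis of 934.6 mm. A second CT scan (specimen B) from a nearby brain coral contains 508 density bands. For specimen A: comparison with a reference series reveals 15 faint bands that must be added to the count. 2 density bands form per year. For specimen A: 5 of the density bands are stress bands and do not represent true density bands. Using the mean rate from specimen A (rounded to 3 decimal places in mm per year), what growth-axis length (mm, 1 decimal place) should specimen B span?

Specimen A: adjusted count: 318 − 5 + 15 = 328 density bands.
Specimen A: dividing by 2 density bands per year: 328 / 2 = 164 years.
A: Extension rate ≈ 934.6 / 164 = 5.699 mm/year.
Specimen B: 508 density bands at 2 per year is 508 / 2 = 254 years. For B, 5.699 mm/year × 254 years = 1447.5 mm.

1447.5 mm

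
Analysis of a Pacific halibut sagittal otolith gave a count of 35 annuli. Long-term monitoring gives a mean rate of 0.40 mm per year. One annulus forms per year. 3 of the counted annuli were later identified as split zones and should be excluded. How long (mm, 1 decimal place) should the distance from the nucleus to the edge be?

12.8 mm

Correcting the raw count gives 35 − 3 = 32 true annuli.
Predicted length = 0.40 mm/year × 32 years = 12.8 mm.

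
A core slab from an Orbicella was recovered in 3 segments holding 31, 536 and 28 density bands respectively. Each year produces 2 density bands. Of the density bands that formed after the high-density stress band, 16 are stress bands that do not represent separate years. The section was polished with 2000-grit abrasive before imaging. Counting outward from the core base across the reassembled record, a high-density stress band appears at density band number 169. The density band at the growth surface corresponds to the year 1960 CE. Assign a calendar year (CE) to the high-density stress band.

Total density bands = 31 + 536 + 28 = 595.
The high-density stress band sits at density band 169 from the core base, so 595 − 169 = 426 density bands formed after it.
Excluding 16 false density bands: 426 − 16 = 410.
410 density bands at 2 per year is 410 / 2 = 205 years.
1960 − 205 = 1755 CE.

1755 CE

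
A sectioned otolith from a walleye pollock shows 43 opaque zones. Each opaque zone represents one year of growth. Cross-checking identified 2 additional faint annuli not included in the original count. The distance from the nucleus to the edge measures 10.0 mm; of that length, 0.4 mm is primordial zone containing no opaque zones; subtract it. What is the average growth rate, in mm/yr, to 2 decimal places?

Correcting the raw count gives 43 + 2 = 45 true opaque zones.
Net length = 10.0 − 0.4 = 9.6 mm.
Extension rate ≈ 9.6 / 45 = 0.21 mm/yr.

0.21 mm/yr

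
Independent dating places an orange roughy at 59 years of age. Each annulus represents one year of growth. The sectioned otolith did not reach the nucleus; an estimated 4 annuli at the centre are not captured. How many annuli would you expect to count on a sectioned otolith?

55 annuli

Expected annuli over 59 years: 59.
59 − 4 missed = 55 annuli expected in the prepared section.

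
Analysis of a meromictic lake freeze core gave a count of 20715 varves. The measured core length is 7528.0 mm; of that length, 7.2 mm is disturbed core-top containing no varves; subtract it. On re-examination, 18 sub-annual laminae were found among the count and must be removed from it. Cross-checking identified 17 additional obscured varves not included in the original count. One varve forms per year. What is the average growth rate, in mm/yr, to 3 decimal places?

0.363 mm/yr

True varve count = 20715 − 18 + 17 = 20714.
The growth record spans 7528.0 − 7.2 = 7520.8 mm.
Mean rate = 7520.8 mm / 20714 years ≈ 0.363 mm/yr.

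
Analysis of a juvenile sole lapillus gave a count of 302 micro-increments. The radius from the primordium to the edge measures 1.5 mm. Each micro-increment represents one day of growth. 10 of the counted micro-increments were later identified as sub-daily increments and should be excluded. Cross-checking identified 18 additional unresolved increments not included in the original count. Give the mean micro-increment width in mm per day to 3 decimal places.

True micro-increment count = 302 − 10 + 18 = 310.
Extension rate ≈ 1.5 / 310 = 0.005 mm per day.

0.005 mm per day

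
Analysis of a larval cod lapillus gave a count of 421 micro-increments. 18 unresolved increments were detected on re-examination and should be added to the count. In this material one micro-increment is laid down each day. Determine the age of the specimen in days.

Correcting the raw count gives 421 + 18 = 439 true micro-increments.
At one micro-increment per day, that is 439 days.

439 d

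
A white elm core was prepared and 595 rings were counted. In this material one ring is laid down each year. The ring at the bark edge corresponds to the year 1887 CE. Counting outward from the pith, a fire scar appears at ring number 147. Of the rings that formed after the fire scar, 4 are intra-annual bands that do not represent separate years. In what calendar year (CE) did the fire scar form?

Between ring 147 and the bark edge there are 595 − 147 = 448 rings.
Removing the 4 false rings leaves 448 − 4 = 444 true rings beyond the fire scar.
1887 − 444 = 1443 CE.

1443 CE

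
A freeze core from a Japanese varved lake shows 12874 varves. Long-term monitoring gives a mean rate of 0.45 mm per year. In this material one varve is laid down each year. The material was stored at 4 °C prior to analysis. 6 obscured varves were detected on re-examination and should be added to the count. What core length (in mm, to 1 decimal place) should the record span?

After corrections the count is 12874 + 6 = 12880 varves.
Predicted length = 0.45 mm/year × 12880 years = 5796.0 mm.

5796.0 mm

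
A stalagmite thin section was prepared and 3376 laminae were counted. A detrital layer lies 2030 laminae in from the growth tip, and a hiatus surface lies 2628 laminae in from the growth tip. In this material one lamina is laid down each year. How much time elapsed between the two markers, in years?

598 years

Separation: 2628 − 2030 = 598 laminae.
At one lamina per year, 598 years elapsed between them.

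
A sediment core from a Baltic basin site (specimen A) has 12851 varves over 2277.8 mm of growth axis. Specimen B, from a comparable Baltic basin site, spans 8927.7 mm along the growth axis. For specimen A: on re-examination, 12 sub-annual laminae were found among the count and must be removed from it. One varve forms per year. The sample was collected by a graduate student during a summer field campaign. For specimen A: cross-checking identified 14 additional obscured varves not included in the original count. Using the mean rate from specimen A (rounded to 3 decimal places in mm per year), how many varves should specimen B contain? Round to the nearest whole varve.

50439 varves

Specimen A: correcting the raw count gives 12851 − 12 + 14 = 12853 true varves.
A: Mean rate = 2277.8 mm / 12853 years ≈ 0.177 mm/yr.
For B, 8927.7 / 0.177 = 50438.98 years ≈ 50439 varves.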